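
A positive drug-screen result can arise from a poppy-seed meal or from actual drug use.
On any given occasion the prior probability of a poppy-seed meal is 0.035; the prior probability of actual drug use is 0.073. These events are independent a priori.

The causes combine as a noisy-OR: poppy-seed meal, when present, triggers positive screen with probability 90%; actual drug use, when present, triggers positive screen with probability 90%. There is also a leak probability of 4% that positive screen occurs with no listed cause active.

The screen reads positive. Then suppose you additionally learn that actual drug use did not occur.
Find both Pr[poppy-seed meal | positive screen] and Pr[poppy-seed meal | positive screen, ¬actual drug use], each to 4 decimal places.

Under noisy-OR, P(positive screen | causes) = 1 − (1−0.04)·∏(1−qᵢ) over the active causes.
Numerator (weight on configurations with poppy-seed meal): 0.029330 + 0.002530 = 0.031860
The normalizing constant is 0.04×0.965×0.927 + 0.904×0.965×0.073 + 0.904×0.035×0.927 + 0.9904×0.035×0.073 = 0.131324
P(poppy-seed meal | positive screen) = 0.031860/0.131324 ≈ 0.2426

With the extra evidence:
For the numerator, keep only poppy-seed meal=true terms: 0.904·0.035 = 0.031640
The normalizing constant is 0.04·0.965 + 0.904·0.035 = 0.070240
P(poppy-seed meal | positive screen, ¬actual drug use) = 0.031640/0.070240 ≈ 0.4505
Ruling out actual drug use raises the posterior on poppy-seed meal — the flip side of explaining away.

Pr[poppy-seed meal | positive screen] ≈ 0.2426; Pr[poppy-seed meal | positive screen, ¬actual drug use] ≈ 0.4505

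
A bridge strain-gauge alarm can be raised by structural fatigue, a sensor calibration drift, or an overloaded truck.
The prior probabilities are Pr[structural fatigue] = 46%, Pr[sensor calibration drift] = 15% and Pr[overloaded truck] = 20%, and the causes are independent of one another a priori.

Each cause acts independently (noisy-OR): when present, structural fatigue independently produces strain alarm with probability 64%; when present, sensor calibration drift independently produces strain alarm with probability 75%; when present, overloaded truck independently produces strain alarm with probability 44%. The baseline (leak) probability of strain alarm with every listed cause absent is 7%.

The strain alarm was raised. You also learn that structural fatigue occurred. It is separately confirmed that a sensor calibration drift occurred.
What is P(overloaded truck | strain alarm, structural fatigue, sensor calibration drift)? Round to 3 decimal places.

P(overloaded truck | strain alarm, structural fatigue, sensor calibration drift) ≈ 0.206

Under noisy-OR, P(strain alarm | causes) = 1 − (1−0.07)·∏(1−qᵢ) over the active causes.
P(strain alarm | structural fatigue, sensor calibration drift) = 0.9163*0.8 + 0.953128*0.2 = 0.733040 + 0.190626 = 0.923666
Restricting to configurations with overloaded truck present: 0.953128*0.2 = 0.190626.
P(overloaded truck | strain alarm, structural fatigue, sensor calibration drift) = 0.190626 / 0.923666 ≈ 0.206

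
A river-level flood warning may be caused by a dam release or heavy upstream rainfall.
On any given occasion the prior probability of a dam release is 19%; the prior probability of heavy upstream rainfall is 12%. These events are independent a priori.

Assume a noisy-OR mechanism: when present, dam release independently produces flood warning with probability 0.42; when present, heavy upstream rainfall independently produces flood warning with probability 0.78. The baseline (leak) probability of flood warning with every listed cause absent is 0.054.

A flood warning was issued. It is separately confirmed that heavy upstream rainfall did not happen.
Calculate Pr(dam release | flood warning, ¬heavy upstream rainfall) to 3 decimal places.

Under noisy-OR, P(flood warning | causes) = 1 − (1−0.054)·∏(1−qᵢ) over the active causes.
Weight on dam release=true, given the evidence: 0.45132×0.19 = 0.085751
Denominator P(flood warning | ¬heavy upstream rainfall): 0.054×0.81 + 0.45132×0.19 = 0.129491
Posterior = 0.085751 / 0.129491 ≈ 0.662

Pr(dam release | flood warning, ¬heavy upstream rainfall) ≈ 0.662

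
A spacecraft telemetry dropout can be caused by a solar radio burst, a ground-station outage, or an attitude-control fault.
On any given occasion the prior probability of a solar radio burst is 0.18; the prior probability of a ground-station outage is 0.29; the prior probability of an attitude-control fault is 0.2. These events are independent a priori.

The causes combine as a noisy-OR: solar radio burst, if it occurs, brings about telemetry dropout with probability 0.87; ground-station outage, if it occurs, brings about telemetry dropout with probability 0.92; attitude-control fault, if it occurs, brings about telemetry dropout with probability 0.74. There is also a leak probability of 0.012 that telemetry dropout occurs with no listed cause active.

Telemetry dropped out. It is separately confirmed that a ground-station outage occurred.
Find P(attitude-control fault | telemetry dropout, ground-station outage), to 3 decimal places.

P(attitude-control fault | telemetry dropout, ground-station outage) ≈ 0.208

Under noisy-OR, P(telemetry dropout | causes) = 1 − (1−0.012)·∏(1−qᵢ) over the active causes.
By total probability over the 4 (solar radio burst, attitude-control fault) configurations:
  P(telemetry dropout | ground-station outage) = 0.92096·0.82·0.8 + 0.97945·0.82·0.2 + 0.989725·0.18·0.8 + 0.997328·0.18·0.2
        = 0.604150 + 0.160630 + 0.142520 + 0.035904 = 0.943204
The terms with attitude-control fault present sum to 0.196534, so
  P(attitude-control fault | telemetry dropout, ground-station outage) = 0.196534 / 0.943204 ≈ 0.208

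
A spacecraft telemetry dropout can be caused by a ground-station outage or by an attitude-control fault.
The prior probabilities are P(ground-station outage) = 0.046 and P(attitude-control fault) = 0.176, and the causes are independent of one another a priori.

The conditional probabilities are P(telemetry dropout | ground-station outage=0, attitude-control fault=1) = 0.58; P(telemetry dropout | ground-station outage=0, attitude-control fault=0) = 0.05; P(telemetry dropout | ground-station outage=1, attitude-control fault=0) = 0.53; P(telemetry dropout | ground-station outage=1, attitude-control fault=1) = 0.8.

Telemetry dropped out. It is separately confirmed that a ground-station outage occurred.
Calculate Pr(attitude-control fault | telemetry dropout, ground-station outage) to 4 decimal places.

Pr(attitude-control fault | telemetry dropout, ground-station outage) ≈ 0.2438

P(telemetry dropout | ground-station outage) = 0.53·0.824 + 0.8·0.176 = 0.436720 + 0.140800 = 0.577520
The attitude-control fault-present share is 0.8·0.176 = 0.140800.
P(attitude-control fault | telemetry dropout, ground-station outage) = 0.140800 / 0.577520 ≈ 0.2438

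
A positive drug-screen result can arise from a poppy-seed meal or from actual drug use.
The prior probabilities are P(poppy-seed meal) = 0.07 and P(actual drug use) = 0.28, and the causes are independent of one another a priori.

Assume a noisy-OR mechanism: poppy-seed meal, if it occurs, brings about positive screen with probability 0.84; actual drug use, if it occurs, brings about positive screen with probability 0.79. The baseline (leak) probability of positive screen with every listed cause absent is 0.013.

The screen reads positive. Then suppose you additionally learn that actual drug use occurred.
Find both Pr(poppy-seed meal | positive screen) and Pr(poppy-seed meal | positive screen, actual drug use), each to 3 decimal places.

Pr(poppy-seed meal | positive screen) ≈ 0.222; Pr(poppy-seed meal | positive screen, actual drug use) ≈ 0.084

Under noisy-OR, P(positive screen | causes) = 1 − (1−0.013)·∏(1−qᵢ) over the active causes.
For the numerator, keep only poppy-seed meal=true terms: 0.042441 + 0.018950 = 0.061391
The normalizing constant is 0.013·0.93·0.72 + 0.79273·0.93·0.28 + 0.84208·0.07·0.72 + 0.966837·0.07·0.28 = 0.276523
P(poppy-seed meal | positive screen) = 0.061391/0.276523 ≈ 0.222

Now also conditioning on actual drug use=true:
For the numerator, keep only poppy-seed meal=true terms: 0.966837·0.07 = 0.067679
The normalizing constant is 0.79273·0.93 + 0.966837·0.07 = 0.804918
P(poppy-seed meal | positive screen, actual drug use) = 0.067679/0.804918 ≈ 0.084
The drop from 0.222 to 0.084 is the explaining-away (discounting) effect.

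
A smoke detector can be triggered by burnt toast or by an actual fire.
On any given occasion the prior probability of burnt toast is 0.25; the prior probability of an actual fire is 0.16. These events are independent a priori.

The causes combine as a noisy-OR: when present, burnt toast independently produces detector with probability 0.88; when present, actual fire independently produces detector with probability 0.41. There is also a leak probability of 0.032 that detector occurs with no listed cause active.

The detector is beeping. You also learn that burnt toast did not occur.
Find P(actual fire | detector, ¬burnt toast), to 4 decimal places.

Under noisy-OR, P(detector | causes) = 1 − (1−0.032)·∏(1−qᵢ) over the active causes.
P(detector | ¬burnt toast) = 0.032*0.84 + 0.42888*0.16 = 0.026880 + 0.068621 = 0.095501
Restricting to configurations with actual fire present: 0.42888*0.16 = 0.068621.
P(actual fire | detector, ¬burnt toast) = 0.068621 / 0.095501 ≈ 0.7185

P(actual fire | detector, ¬burnt toast) ≈ 0.7185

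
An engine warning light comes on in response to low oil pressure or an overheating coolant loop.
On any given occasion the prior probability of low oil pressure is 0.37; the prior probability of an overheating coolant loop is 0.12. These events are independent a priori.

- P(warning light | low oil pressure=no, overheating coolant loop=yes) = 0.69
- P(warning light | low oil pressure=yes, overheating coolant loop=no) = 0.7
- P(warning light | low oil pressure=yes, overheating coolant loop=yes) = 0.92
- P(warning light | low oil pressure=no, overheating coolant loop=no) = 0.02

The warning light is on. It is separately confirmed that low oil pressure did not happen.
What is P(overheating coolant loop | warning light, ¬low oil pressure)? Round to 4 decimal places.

P(warning light | ¬low oil pressure) = 0.02×0.88 + 0.69×0.12 = 0.017600 + 0.082800 = 0.100400
The overheating coolant loop-present share is 0.69×0.12 = 0.082800.
So P(overheating coolant loop | warning light, ¬low oil pressure) = 0.082800/0.100400 ≈ 0.8247.

P(overheating coolant loop | warning light, ¬low oil pressure) ≈ 0.8247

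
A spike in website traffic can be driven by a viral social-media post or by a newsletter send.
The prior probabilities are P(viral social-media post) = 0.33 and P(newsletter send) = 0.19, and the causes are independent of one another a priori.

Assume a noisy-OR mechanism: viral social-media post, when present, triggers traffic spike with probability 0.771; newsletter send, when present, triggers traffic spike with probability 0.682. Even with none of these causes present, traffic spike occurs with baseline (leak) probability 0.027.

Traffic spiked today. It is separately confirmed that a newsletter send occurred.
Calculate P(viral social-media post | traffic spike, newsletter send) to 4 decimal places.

Under noisy-OR, P(traffic spike | causes) = 1 − (1−0.027)·∏(1−qᵢ) over the active causes.
Numerator (weight on configurations with viral social-media post): 0.929144·0.33 = 0.306618
Denominator P(traffic spike | newsletter send): 0.690586·0.67 + 0.929144·0.33 = 0.769311
P(viral social-media post | traffic spike, newsletter send) = 0.306618/0.769311 ≈ 0.3986

P(viral social-media post | traffic spike, newsletter send) ≈ 0.3986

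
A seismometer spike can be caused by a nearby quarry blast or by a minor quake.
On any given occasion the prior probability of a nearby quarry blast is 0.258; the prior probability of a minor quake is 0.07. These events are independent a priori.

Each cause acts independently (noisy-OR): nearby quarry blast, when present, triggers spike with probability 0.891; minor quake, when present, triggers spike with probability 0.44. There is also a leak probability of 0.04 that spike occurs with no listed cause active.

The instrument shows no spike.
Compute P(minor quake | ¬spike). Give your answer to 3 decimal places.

Under noisy-OR, P(spike | causes) = 1 − (1−0.04)·∏(1−qᵢ) over the active causes.
P(¬spike) = 0.96×0.742×0.93 + 0.5376×0.742×0.07 + 0.10464×0.258×0.93 + 0.058598×0.258×0.07 = 0.662458 + 0.027923 + 0.025107 + 0.001058 = 0.716546
The minor quake-present share is 0.027923 + 0.001058 = 0.028981.
P(minor quake | ¬spike) = 0.028981 / 0.716546 ≈ 0.040

P(minor quake | ¬spike) ≈ 0.040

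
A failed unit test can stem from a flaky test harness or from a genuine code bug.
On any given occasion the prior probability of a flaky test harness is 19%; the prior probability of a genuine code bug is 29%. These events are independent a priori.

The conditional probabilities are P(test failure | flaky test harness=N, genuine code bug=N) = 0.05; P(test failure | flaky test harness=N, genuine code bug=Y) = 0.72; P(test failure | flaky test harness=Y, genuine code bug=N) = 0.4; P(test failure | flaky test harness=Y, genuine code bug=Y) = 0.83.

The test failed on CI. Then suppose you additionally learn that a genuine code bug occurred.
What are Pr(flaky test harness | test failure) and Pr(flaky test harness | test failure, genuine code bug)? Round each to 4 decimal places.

Pr(flaky test harness | test failure) ≈ 0.3350; Pr(flaky test harness | test failure, genuine code bug) ≈ 0.2128

P(test failure) = 0.05·0.81·0.71 + 0.72·0.81·0.29 + 0.4·0.19·0.71 + 0.83·0.19·0.29 = 0.028755 + 0.169128 + 0.053960 + 0.045733 = 0.297576
Of this, 0.099693 comes from 0.053960 + 0.045733 (the flaky test harness=true cases).
So P(flaky test harness | test failure) = 0.099693/0.297576 ≈ 0.3350.

Now condition on the additional information:
P(test failure | genuine code bug) = 0.72×0.81 + 0.83×0.19 = 0.583200 + 0.157700 = 0.740900
Of this, 0.157700 comes from 0.83×0.19 (the flaky test harness=true cases).
So P(flaky test harness | test failure, genuine code bug) = 0.157700/0.740900 ≈ 0.2128.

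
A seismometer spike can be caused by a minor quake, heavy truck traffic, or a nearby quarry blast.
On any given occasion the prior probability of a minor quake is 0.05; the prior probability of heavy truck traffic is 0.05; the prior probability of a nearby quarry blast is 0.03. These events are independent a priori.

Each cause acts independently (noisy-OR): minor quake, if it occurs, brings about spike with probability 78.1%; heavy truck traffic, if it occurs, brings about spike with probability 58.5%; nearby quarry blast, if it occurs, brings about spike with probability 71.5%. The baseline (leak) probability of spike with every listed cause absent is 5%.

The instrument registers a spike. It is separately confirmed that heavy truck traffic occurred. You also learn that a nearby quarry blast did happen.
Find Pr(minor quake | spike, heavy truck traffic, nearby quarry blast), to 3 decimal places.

Pr(minor quake | spike, heavy truck traffic, nearby quarry blast) ≈ 0.055

Under noisy-OR, P(spike | causes) = 1 − (1−0.05)·∏(1−qᵢ) over the active causes.
P(spike | heavy truck traffic, nearby quarry blast) = 0.887639·0.95 + 0.975393·0.05 = 0.843257 + 0.048770 = 0.892027
Restricting to configurations with minor quake present: 0.975393·0.05 = 0.048770.
Hence the posterior is 0.048770/0.892027 ≈ 0.055.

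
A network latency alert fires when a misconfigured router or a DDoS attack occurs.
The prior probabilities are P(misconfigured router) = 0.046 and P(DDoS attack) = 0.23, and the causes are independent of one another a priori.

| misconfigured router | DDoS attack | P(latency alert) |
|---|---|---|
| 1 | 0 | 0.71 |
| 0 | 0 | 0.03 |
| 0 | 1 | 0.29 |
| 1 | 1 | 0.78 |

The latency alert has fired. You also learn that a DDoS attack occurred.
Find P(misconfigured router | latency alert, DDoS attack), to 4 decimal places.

P(latency alert | DDoS attack) = 0.29×0.954 + 0.78×0.046 = 0.276660 + 0.035880 = 0.312540
The misconfigured router-present share is 0.78×0.046 = 0.035880.
So P(misconfigured router | latency alert, DDoS attack) = 0.035880/0.312540 ≈ 0.1148.

P(misconfigured router | latency alert, DDoS attack) ≈ 0.1148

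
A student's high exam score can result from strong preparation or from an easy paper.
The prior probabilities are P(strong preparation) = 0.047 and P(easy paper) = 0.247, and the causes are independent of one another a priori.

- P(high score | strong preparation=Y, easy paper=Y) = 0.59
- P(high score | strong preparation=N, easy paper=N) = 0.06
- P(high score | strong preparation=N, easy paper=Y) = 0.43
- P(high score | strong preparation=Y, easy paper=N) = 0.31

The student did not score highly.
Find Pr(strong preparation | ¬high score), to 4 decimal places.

By total probability over the 4 (strong preparation, easy paper) configurations:
  P(¬high score) = 0.94*0.953*0.753 + 0.57*0.953*0.247 + 0.69*0.047*0.753 + 0.41*0.047*0.247
        = 0.674552 + 0.134173 + 0.024420 + 0.004760 = 0.837905
Configurations with strong preparation contribute 0.029180, so
  P(strong preparation | ¬high score) = 0.029180 / 0.837905 ≈ 0.0348

Pr(strong preparation | ¬high score) ≈ 0.0348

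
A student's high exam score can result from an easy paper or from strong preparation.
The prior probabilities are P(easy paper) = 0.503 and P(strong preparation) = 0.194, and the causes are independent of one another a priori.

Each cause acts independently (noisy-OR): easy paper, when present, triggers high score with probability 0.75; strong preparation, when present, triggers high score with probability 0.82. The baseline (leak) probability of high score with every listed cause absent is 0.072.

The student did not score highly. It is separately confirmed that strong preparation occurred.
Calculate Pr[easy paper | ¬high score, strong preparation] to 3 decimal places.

Pr[easy paper | ¬high score, strong preparation] ≈ 0.202

Under noisy-OR, P(high score | causes) = 1 − (1−0.072)·∏(1−qᵢ) over the active causes.
By total probability over both values of easy paper:
  P(¬high score | strong preparation) = 0.16704·0.497 + 0.04176·0.503
        = 0.083019 + 0.021005 = 0.104024
Configurations with easy paper contribute 0.021005, so
  P(easy paper | ¬high score, strong preparation) = 0.021005 / 0.104024 ≈ 0.202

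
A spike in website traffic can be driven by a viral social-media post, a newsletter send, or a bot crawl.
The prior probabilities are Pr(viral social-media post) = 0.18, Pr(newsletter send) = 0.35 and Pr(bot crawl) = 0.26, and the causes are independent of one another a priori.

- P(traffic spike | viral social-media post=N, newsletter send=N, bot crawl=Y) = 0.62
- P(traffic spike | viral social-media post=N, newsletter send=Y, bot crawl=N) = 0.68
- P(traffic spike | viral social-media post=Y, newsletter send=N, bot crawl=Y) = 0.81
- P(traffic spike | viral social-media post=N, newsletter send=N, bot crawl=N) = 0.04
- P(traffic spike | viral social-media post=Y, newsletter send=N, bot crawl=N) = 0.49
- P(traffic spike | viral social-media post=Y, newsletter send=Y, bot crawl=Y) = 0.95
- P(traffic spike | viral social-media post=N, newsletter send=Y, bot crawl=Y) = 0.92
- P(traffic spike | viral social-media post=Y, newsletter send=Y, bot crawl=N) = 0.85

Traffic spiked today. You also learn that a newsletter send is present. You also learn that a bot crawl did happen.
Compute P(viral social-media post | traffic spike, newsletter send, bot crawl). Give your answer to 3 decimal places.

P(viral social-media post | traffic spike, newsletter send, bot crawl) ≈ 0.185

P(traffic spike | newsletter send, bot crawl) = 0.92*0.82 + 0.95*0.18 = 0.754400 + 0.171000 = 0.925400
The viral social-media post-present share is 0.95*0.18 = 0.171000.
So P(viral social-media post | traffic spike, newsletter send, bot crawl) = 0.171000/0.925400 ≈ 0.185.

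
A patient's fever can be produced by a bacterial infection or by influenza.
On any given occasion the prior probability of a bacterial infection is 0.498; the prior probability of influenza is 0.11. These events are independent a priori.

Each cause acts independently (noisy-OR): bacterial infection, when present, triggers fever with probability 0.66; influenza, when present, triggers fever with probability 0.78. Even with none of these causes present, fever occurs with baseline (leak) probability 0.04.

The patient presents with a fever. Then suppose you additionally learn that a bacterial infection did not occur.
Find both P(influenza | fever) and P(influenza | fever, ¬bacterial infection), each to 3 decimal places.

Under noisy-OR, P(fever | causes) = 1 − (1−0.04)·∏(1−qᵢ) over the active causes.
P(fever) = 0.04·0.502·0.89 + 0.7888·0.502·0.11 + 0.6736·0.498·0.89 + 0.928192·0.498·0.11 = 0.017871 + 0.043558 + 0.298553 + 0.050846 = 0.410828
Restricting to configurations with influenza present: 0.043558 + 0.050846 = 0.094404.
P(influenza | fever) = 0.094404 / 0.410828 ≈ 0.230

Now also conditioning on bacterial infection≠true:
Enumerate both values of influenza and weight by the priors:
  P(fever | ¬bacterial infection) = 0.04·0.89 + 0.7888·0.11
        = 0.035600 + 0.086768 = 0.122368
The terms with influenza present sum to 0.086768, so
  P(influenza | fever, ¬bacterial infection) = 0.086768 / 0.122368 ≈ 0.709

P(influenza | fever) ≈ 0.230; P(influenza | fever, ¬bacterial infection) ≈ 0.709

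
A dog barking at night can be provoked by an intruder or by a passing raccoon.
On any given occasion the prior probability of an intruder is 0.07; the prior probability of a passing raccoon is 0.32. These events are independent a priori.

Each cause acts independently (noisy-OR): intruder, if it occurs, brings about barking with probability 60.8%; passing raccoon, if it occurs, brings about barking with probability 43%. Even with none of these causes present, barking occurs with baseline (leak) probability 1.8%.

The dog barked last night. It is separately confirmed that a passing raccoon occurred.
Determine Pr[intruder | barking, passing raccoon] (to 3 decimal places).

Pr[intruder | barking, passing raccoon] ≈ 0.118

Under noisy-OR, P(barking | causes) = 1 − (1−0.018)·∏(1−qᵢ) over the active causes.
Numerator (weight on configurations with intruder): 0.780582·0.07 = 0.054641
The normalizing constant is 0.44026·0.93 + 0.780582·0.07 = 0.464083
Posterior = 0.054641 / 0.464083 ≈ 0.118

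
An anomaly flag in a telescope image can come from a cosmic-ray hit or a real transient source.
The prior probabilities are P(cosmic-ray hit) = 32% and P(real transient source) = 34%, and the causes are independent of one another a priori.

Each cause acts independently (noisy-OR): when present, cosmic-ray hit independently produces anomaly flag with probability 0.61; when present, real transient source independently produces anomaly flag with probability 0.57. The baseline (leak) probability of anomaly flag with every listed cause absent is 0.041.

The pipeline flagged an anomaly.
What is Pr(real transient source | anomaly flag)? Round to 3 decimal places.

Pr(real transient source | anomaly flag) ≈ 0.601

Under noisy-OR, P(anomaly flag | causes) = 1 − (1−0.041)·∏(1−qᵢ) over the active causes.
P(anomaly flag) = 0.041*0.68*0.66 + 0.58763*0.68*0.34 + 0.62599*0.32*0.66 + 0.839176*0.32*0.34 = 0.018401 + 0.135860 + 0.132209 + 0.091302 = 0.377772
Of this, 0.227162 comes from 0.135860 + 0.091302 (the real transient source=true cases).
Hence the posterior is 0.227162/0.377772 ≈ 0.601.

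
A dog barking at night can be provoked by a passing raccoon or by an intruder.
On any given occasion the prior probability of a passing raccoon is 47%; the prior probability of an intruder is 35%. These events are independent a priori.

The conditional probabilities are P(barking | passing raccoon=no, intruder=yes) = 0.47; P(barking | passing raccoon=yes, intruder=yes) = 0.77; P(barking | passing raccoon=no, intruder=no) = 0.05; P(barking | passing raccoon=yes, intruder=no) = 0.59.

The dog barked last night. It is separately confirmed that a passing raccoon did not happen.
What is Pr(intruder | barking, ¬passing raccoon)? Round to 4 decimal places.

Pr(intruder | barking, ¬passing raccoon) ≈ 0.8350

Weight on intruder=true, given the evidence: 0.47*0.35 = 0.164500
Denominator P(barking | ¬passing raccoon): 0.05*0.65 + 0.47*0.35 = 0.197000
Posterior = 0.164500 / 0.197000 ≈ 0.8350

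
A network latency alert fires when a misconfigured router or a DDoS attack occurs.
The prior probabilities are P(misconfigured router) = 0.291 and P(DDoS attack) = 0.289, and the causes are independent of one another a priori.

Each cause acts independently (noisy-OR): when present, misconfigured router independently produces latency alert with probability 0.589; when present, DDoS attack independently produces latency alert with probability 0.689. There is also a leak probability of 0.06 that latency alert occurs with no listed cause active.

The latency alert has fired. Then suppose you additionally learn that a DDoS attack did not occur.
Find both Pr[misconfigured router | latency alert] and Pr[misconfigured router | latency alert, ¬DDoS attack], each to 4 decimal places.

Pr[misconfigured router | latency alert] ≈ 0.5342; Pr[misconfigured router | latency alert, ¬DDoS attack] ≈ 0.8076

Under noisy-OR, P(latency alert | causes) = 1 − (1−0.06)·∏(1−qᵢ) over the active causes.
Weight on misconfigured router=true, given the evidence: 0.126967 + 0.073994 = 0.200961
Normalizer over all consistent configurations: 0.06·0.709·0.711 + 0.70766·0.709·0.289 + 0.61366·0.291·0.711 + 0.879848·0.291·0.289 = 0.376207
Posterior = 0.200961 / 0.376207 ≈ 0.5342

Now also conditioning on DDoS attack≠true:
P(latency alert | ¬DDoS attack) = 0.06*0.709 + 0.61366*0.291 = 0.042540 + 0.178575 = 0.221115
The misconfigured router-present share is 0.61366*0.291 = 0.178575.
P(misconfigured router | latency alert, ¬DDoS attack) = 0.178575 / 0.221115 ≈ 0.8076
Ruling out DDoS attack raises the posterior on misconfigured router — the flip side of explaining away.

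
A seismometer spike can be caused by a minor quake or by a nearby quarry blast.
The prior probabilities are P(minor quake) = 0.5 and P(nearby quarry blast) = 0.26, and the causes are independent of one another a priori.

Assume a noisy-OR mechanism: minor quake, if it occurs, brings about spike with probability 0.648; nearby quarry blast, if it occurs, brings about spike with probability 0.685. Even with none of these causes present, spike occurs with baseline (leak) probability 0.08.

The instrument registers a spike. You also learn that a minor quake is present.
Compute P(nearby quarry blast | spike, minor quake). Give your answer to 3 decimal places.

P(nearby quarry blast | spike, minor quake) ≈ 0.318

Under noisy-OR, P(spike | causes) = 1 − (1−0.08)·∏(1−qᵢ) over the active causes.
P(spike | minor quake) = 0.67616×0.74 + 0.89799×0.26 = 0.500358 + 0.233477 = 0.733835
The nearby quarry blast-present share is 0.89799×0.26 = 0.233477.
Hence the posterior is 0.233477/0.733835 ≈ 0.318.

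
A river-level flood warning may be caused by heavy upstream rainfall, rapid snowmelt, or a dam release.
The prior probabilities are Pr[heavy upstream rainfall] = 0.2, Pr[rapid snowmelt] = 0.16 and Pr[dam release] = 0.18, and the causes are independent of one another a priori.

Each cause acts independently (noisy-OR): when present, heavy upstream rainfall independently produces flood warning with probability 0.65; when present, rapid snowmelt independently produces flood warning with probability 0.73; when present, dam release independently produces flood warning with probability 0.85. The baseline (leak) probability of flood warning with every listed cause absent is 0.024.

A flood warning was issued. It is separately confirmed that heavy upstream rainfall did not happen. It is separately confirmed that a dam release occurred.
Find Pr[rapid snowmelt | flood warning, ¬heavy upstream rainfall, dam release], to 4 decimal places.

Under noisy-OR, P(flood warning | causes) = 1 − (1−0.024)·∏(1−qᵢ) over the active causes.
By total probability over both values of rapid snowmelt:
  P(flood warning | ¬heavy upstream rainfall, dam release) = 0.8536·0.84 + 0.960472·0.16
        = 0.717024 + 0.153676 = 0.870700
The terms with rapid snowmelt present sum to 0.153676, so
  P(rapid snowmelt | flood warning, ¬heavy upstream rainfall, dam release) = 0.153676 / 0.870700 ≈ 0.1765

Pr[rapid snowmelt | flood warning, ¬heavy upstream rainfall, dam release] ≈ 0.1765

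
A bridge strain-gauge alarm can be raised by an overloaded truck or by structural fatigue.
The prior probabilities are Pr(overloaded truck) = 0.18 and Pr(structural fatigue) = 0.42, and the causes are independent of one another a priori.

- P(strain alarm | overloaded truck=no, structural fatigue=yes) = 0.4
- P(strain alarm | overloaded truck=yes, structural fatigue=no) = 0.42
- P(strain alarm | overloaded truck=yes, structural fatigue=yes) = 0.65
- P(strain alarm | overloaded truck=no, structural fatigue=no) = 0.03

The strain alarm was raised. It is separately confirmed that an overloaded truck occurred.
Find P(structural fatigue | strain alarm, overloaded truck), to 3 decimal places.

P(structural fatigue | strain alarm, overloaded truck) ≈ 0.528

By total probability over both values of structural fatigue:
  P(strain alarm | overloaded truck) = 0.42*0.58 + 0.65*0.42
        = 0.243600 + 0.273000 = 0.516600
The terms with structural fatigue present sum to 0.273000, so
  P(structural fatigue | strain alarm, overloaded truck) = 0.273000 / 0.516600 ≈ 0.528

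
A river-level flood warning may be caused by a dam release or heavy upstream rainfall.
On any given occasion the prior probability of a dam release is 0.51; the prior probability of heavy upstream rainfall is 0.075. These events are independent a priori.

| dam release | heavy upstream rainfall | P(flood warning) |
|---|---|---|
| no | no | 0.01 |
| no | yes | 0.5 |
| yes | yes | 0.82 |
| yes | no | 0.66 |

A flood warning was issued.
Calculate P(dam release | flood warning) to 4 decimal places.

Numerator (weight on configurations with dam release): 0.311355 + 0.031365 = 0.342720
The normalizing constant is 0.01×0.49×0.925 + 0.5×0.49×0.075 + 0.66×0.51×0.925 + 0.82×0.51×0.075 = 0.365628
Posterior = 0.342720 / 0.365628 ≈ 0.9373

P(dam release | flood warning) ≈ 0.9373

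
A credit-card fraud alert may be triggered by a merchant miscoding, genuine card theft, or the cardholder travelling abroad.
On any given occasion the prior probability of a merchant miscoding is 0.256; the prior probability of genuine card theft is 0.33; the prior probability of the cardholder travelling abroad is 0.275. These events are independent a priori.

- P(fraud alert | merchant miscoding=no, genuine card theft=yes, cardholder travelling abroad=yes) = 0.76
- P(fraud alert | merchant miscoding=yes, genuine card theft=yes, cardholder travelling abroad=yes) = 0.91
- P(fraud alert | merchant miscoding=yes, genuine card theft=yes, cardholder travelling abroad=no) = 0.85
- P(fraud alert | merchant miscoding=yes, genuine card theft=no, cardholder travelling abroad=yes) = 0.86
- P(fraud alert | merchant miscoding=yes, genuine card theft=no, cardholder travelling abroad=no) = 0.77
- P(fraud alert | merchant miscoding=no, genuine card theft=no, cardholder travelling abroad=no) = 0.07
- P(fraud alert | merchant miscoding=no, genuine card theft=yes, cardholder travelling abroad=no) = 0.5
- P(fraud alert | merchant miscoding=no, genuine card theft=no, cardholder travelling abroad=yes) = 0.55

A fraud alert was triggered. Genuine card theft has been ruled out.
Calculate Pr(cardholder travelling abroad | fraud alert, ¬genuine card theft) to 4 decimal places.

P(fraud alert | ¬genuine card theft) = 0.07*0.744*0.725 + 0.55*0.744*0.275 + 0.77*0.256*0.725 + 0.86*0.256*0.275 = 0.037758 + 0.112530 + 0.142912 + 0.060544 = 0.353744
Restricting to configurations with cardholder travelling abroad present: 0.112530 + 0.060544 = 0.173074.
So P(cardholder travelling abroad | fraud alert, ¬genuine card theft) = 0.173074/0.353744 ≈ 0.4893.

Pr(cardholder travelling abroad | fraud alert, ¬genuine card theft) ≈ 0.4893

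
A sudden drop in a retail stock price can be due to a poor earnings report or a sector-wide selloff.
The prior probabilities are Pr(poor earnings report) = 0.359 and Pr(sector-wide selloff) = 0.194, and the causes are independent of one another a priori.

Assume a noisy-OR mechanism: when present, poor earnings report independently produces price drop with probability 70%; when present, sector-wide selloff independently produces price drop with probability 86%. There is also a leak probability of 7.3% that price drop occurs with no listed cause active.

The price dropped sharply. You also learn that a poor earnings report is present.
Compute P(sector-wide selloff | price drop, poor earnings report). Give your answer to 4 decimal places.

Under noisy-OR, P(price drop | causes) = 1 − (1−0.073)·∏(1−qᵢ) over the active causes.
Enumerate both values of sector-wide selloff and weight by the priors:
  P(price drop | poor earnings report) = 0.7219*0.806 + 0.961066*0.194
        = 0.581851 + 0.186447 = 0.768298
The terms with sector-wide selloff present sum to 0.186447, so
  P(sector-wide selloff | price drop, poor earnings report) = 0.186447 / 0.768298 ≈ 0.2427

P(sector-wide selloff | price drop, poor earnings report) ≈ 0.2427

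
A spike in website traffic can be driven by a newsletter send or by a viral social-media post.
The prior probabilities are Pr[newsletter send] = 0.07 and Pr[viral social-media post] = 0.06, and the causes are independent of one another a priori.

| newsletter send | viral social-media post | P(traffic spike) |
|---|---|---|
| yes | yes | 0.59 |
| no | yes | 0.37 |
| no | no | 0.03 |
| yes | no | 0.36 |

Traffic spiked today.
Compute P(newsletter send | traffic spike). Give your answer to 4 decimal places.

Weight on newsletter send=true, given the evidence: 0.023688 + 0.002478 = 0.026166
Denominator P(traffic spike): 0.03·0.93·0.94 + 0.37·0.93·0.06 + 0.36·0.07·0.94 + 0.59·0.07·0.06 = 0.073038
P(newsletter send | traffic spike) = 0.026166/0.073038 ≈ 0.3583

P(newsletter send | traffic spike) ≈ 0.3583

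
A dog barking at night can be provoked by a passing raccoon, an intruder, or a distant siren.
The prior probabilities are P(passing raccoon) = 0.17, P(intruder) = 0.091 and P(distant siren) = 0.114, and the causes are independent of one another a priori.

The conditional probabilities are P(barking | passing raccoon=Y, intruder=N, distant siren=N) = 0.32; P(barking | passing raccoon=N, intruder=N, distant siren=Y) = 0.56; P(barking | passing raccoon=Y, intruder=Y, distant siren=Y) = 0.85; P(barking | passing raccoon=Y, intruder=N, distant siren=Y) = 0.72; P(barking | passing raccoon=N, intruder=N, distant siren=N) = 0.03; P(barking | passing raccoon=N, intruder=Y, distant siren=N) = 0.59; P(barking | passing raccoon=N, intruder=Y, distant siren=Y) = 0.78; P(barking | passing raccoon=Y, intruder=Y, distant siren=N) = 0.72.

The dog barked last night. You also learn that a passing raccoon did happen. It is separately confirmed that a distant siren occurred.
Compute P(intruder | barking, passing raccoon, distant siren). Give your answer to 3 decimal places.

P(barking | passing raccoon, distant siren) = 0.72·0.909 + 0.85·0.091 = 0.654480 + 0.077350 = 0.731830
The intruder-present share is 0.85·0.091 = 0.077350.
So P(intruder | barking, passing raccoon, distant siren) = 0.077350/0.731830 ≈ 0.106.

P(intruder | barking, passing raccoon, distant siren) ≈ 0.106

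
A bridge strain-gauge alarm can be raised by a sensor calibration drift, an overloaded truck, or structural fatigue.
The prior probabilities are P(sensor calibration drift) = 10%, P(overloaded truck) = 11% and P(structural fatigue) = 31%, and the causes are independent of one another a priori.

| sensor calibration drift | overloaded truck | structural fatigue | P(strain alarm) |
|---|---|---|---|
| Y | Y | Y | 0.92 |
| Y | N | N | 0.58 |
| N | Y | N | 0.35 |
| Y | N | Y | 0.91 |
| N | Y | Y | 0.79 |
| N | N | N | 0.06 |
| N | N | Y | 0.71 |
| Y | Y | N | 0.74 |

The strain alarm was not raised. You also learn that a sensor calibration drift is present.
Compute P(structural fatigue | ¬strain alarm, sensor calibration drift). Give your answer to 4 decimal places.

P(structural fatigue | ¬strain alarm, sensor calibration drift) ≈ 0.0903

Enumerate the 4 (overloaded truck, structural fatigue) configurations and weight by the priors:
  P(¬strain alarm | sensor calibration drift) = 0.42*0.89*0.69 + 0.09*0.89*0.31 + 0.26*0.11*0.69 + 0.08*0.11*0.31
        = 0.257922 + 0.024831 + 0.019734 + 0.002728 = 0.305215
The terms with structural fatigue present sum to 0.027559, so
  P(structural fatigue | ¬strain alarm, sensor calibration drift) = 0.027559 / 0.305215 ≈ 0.0903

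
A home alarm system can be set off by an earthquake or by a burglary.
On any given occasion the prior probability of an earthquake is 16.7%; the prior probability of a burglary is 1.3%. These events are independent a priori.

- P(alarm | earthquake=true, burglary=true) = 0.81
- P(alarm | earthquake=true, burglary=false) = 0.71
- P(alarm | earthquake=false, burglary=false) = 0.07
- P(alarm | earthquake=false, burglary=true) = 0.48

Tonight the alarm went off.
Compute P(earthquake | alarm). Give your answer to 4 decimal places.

P(earthquake | alarm) ≈ 0.6543

P(alarm) = 0.07*0.833*0.987 + 0.48*0.833*0.013 + 0.71*0.167*0.987 + 0.81*0.167*0.013 = 0.057552 + 0.005198 + 0.117029 + 0.001759 = 0.181538
Of this, 0.118788 comes from 0.117029 + 0.001759 (the earthquake=true cases).
Hence the posterior is 0.118788/0.181538 ≈ 0.6543.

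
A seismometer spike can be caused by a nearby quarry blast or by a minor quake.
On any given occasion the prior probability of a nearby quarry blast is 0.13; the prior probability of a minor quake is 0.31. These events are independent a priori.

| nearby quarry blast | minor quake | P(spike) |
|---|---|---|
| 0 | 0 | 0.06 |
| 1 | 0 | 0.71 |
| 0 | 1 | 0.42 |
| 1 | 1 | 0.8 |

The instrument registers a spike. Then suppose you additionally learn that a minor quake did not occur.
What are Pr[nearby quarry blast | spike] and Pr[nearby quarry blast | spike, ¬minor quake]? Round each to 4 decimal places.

Pr[nearby quarry blast | spike] ≈ 0.3912; Pr[nearby quarry blast | spike, ¬minor quake] ≈ 0.6388

By total probability over the 4 (nearby quarry blast, minor quake) configurations:
  P(spike) = 0.06*0.87*0.69 + 0.42*0.87*0.31 + 0.71*0.13*0.69 + 0.8*0.13*0.31
        = 0.036018 + 0.113274 + 0.063687 + 0.032240 = 0.245219
The terms with nearby quarry blast present sum to 0.095927, so
  P(nearby quarry blast | spike) = 0.095927 / 0.245219 ≈ 0.3912

Now also conditioning on minor quake≠true:
P(spike | ¬minor quake) = 0.06·0.87 + 0.71·0.13 = 0.052200 + 0.092300 = 0.144500
Restricting to configurations with nearby quarry blast present: 0.71·0.13 = 0.092300.
Hence the posterior is 0.092300/0.144500 ≈ 0.6388.
Ruling out minor quake raises the posterior on nearby quarry blast — the flip side of explaining away.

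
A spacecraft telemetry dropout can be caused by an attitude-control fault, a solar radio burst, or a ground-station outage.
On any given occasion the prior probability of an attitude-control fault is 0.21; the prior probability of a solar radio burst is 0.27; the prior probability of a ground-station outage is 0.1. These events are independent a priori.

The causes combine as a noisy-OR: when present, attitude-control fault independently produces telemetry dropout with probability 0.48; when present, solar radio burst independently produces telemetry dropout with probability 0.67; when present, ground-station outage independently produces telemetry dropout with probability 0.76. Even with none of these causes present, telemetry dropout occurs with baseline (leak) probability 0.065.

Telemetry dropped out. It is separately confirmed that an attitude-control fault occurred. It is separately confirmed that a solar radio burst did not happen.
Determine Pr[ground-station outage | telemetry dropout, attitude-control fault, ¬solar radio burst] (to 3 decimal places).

Under noisy-OR, P(telemetry dropout | causes) = 1 − (1−0.065)·∏(1−qᵢ) over the active causes.
P(telemetry dropout | attitude-control fault, ¬solar radio burst) = 0.5138·0.9 + 0.883312·0.1 = 0.462420 + 0.088331 = 0.550751
Restricting to configurations with ground-station outage present: 0.883312·0.1 = 0.088331.
Hence the posterior is 0.088331/0.550751 ≈ 0.160.

Pr[ground-station outage | telemetry dropout, attitude-control fault, ¬solar radio burst] ≈ 0.160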